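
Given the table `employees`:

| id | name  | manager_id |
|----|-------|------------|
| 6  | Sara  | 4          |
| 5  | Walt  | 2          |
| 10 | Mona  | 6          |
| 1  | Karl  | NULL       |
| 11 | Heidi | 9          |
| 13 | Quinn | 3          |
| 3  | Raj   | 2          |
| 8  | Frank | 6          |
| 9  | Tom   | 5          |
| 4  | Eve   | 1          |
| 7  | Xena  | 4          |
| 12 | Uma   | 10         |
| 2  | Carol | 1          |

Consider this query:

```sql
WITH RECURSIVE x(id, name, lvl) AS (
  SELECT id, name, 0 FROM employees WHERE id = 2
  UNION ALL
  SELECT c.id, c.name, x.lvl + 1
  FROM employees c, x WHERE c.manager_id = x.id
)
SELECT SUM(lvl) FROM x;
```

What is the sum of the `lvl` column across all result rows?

9

Base: id=2 (Carol) at lvl 0.
Iteration 1: rows with manager_id in {2} -> Raj (id 3, lvl 1), Walt (id 5, lvl 1).
Iteration 2: rows with manager_id in {3,5} -> Tom (id 9, lvl 2), Quinn (id 13, lvl 2).
Iteration 3: rows with manager_id in {9,13} -> Heidi (id 11, lvl 3).
Iteration 4: no rows with manager_id in {11}; recursion stops.
SUM(lvl) = 0 + 1 + 1 + 2 + 2 + 3 = 9.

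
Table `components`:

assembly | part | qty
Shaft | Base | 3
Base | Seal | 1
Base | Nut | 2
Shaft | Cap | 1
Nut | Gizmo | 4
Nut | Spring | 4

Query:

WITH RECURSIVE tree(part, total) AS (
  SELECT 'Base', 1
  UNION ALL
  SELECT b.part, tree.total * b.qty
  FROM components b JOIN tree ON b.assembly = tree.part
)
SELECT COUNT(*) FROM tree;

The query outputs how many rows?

Base: (Base, total=1).
Iteration 1: components of {Base} -> Nut = 1*2 = 2, Seal = 1*1 = 1.
Iteration 2: components of {Nut,Seal} -> Gizmo = 2*4 = 8, Spring = 2*4 = 8.
Iteration 3: no further components; recursion stops.
Total rows emitted: 5.

5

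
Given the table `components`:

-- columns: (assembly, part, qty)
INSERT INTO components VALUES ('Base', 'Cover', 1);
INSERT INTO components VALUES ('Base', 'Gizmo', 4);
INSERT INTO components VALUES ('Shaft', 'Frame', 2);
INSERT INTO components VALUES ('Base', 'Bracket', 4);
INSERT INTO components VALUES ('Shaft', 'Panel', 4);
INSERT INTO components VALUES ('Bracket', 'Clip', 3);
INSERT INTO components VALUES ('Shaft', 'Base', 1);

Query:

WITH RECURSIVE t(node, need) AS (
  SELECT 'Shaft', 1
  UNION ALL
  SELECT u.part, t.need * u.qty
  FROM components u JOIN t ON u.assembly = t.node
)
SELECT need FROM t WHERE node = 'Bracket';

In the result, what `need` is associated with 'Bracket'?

Base: (Shaft, need=1).
Iteration 1: components of {Shaft} -> Base = 1*1 = 1, Frame = 1*2 = 2, Panel = 1*4 = 4.
Iteration 2: components of {Base,Frame,Panel} -> Bracket = 1*4 = 4, Cover = 1*1 = 1, Gizmo = 1*4 = 4.
Iteration 3: components of {Bracket,Cover,Gizmo} -> Clip = 4*3 = 12.
Iteration 4: no further components; recursion stops.

4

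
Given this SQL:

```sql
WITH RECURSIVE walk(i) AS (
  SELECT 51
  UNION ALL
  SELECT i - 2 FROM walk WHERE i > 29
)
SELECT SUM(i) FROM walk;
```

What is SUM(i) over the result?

480

Base: i=51.
Iteration 1: 51 > 29 holds -> i = 51 - 2 = 49.
Iteration 2: 49 > 29 holds -> i = 49 - 2 = 47.
Iteration 3: 47 > 29 holds -> i = 47 - 2 = 45.
Iteration 4: 45 > 29 holds -> i = 45 - 2 = 43.
Iteration 5: 43 > 29 holds -> i = 43 - 2 = 41.
Iteration 6: 41 > 29 holds -> i = 41 - 2 = 39.
Iteration 7: 39 > 29 holds -> i = 39 - 2 = 37.
Iteration 8: 37 > 29 holds -> i = 37 - 2 = 35.
Iteration 9: 35 > 29 holds -> i = 35 - 2 = 33.
Iteration 10: 33 > 29 holds -> i = 33 - 2 = 31.
Iteration 11: 31 > 29 holds -> i = 31 - 2 = 29.
Iteration 12: 29 > 29 fails; recursion stops.
SUM(i) = 51 + 49 + 47 + 45 + 43 + 41 + 39 + 37 + 35 + 33 + 31 + 29 = 480.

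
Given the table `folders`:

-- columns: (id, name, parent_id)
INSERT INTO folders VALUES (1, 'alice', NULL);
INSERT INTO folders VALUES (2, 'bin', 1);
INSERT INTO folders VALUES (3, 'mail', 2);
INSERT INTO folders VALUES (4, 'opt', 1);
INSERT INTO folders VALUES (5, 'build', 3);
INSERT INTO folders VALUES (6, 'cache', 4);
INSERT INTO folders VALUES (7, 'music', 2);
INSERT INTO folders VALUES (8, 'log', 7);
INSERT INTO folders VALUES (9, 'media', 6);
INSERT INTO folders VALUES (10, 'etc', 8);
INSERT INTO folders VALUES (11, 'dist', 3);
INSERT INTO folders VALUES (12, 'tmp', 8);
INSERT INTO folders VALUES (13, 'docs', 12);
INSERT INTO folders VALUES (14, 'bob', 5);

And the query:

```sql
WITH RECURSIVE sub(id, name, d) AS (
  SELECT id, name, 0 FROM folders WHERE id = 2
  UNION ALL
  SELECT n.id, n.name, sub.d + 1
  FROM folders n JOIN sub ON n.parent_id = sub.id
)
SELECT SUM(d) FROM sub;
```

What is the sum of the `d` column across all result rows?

21

Base: id=2 (bin) at d 0.
Iteration 1: rows with parent_id in {2} -> mail (id 3, d 1), music (id 7, d 1).
Iteration 2: rows with parent_id in {3,7} -> build (id 5, d 2), log (id 8, d 2), dist (id 11, d 2).
Iteration 3: rows with parent_id in {5,8,11} -> etc (id 10, d 3), tmp (id 12, d 3), bob (id 14, d 3).
Iteration 4: rows with parent_id in {10,12,14} -> docs (id 13, d 4).
Iteration 5: no rows with parent_id in {13}; recursion stops.
SUM(d) = 0 + 1 + 1 + 2 + 2 + 2 + 3 + 3 + 3 + 4 = 21.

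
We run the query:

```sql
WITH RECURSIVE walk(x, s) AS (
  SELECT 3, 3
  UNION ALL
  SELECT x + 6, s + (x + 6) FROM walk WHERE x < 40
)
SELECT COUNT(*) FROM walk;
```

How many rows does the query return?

8

Base: x=3, s=3.
Iteration 1: 3 < 40 holds -> x = 3 + 6 = 9, s = 3 + 9 = 12.
Iteration 2: 9 < 40 holds -> x = 9 + 6 = 15, s = 12 + 15 = 27.
Iteration 3: 15 < 40 holds -> x = 15 + 6 = 21, s = 27 + 21 = 48.
Iteration 4: 21 < 40 holds -> x = 21 + 6 = 27, s = 48 + 27 = 75.
Iteration 5: 27 < 40 holds -> x = 27 + 6 = 33, s = 75 + 33 = 108.
Iteration 6: 33 < 40 holds -> x = 33 + 6 = 39, s = 108 + 39 = 147.
Iteration 7: 39 < 40 holds -> x = 39 + 6 = 45, s = 147 + 45 = 192.
Iteration 8: 45 < 40 fails; recursion stops.
Total rows emitted: 8.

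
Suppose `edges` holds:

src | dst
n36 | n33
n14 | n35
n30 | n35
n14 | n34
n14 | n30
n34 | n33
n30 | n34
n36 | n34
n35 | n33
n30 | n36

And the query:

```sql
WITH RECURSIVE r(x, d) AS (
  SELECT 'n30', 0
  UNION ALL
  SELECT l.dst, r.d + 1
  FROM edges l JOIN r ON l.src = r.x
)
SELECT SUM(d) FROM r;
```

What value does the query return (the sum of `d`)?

14

Base: (n30, d=0).
Iteration 1: edges from {n30} -> (n34, d=1), (n35, d=1), (n36, d=1).
Iteration 2: edges from {n34,n35,n36} -> (n33, d=2) x3, (n34, d=2). [UNION ALL keeps all 4 new rows, including repeats]
Iteration 3: edges from {n33,n34} -> (n33, d=3).
Iteration 4: no outgoing edges from {n33}; recursion stops.
SUM(d) = 0 + 1 + 1 + 1 + 2 + 2 + 2 + 2 + 3 = 14.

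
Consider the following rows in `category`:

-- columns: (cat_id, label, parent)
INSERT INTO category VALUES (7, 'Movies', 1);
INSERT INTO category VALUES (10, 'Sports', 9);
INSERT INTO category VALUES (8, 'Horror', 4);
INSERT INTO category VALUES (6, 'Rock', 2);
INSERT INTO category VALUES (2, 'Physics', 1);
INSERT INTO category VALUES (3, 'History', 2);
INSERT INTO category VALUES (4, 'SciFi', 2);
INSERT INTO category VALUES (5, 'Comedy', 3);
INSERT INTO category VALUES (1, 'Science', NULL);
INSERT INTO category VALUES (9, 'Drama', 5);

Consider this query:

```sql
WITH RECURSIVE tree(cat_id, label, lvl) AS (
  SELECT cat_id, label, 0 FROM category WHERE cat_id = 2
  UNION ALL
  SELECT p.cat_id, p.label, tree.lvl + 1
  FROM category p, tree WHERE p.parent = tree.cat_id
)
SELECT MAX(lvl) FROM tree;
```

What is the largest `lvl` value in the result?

Base: cat_id=2 (Physics) at lvl 0.
Iteration 1: rows with parent in {2} -> History (id 3, lvl 1), SciFi (id 4, lvl 1), Rock (id 6, lvl 1).
Iteration 2: rows with parent in {3,4,6} -> Comedy (id 5, lvl 2), Horror (id 8, lvl 2).
Iteration 3: rows with parent in {5,8} -> Drama (id 9, lvl 3).
Iteration 4: rows with parent in {9} -> Sports (id 10, lvl 4).
Iteration 5: no rows with parent in {10}; recursion stops.
lvl values: 0, 1, 1, 1, 2, 2, 3, 4; the maximum is 4.

4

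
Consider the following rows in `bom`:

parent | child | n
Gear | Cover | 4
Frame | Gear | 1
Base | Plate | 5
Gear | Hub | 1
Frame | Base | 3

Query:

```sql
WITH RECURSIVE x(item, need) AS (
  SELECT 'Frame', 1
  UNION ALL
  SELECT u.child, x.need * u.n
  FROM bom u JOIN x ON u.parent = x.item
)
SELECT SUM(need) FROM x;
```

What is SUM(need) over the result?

25

Base: (Frame, need=1).
Iteration 1: components of {Frame} -> Base = 1*3 = 3, Gear = 1*1 = 1.
Iteration 2: components of {Base,Gear} -> Cover = 1*4 = 4, Hub = 1*1 = 1, Plate = 3*5 = 15.
Iteration 3: no further components; recursion stops.
SUM(need) = 1 + 3 + 1 + 15 + 1 + 4 = 25.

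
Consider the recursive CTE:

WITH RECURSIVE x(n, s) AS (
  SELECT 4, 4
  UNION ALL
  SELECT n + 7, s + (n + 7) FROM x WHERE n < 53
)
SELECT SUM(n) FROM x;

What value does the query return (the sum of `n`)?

Base: n=4, s=4.
Iteration 1: 4 < 53 holds -> n = 4 + 7 = 11, s = 4 + 11 = 15.
Iteration 2: 11 < 53 holds -> n = 11 + 7 = 18, s = 15 + 18 = 33.
Iteration 3: 18 < 53 holds -> n = 18 + 7 = 25, s = 33 + 25 = 58.
Iteration 4: 25 < 53 holds -> n = 25 + 7 = 32, s = 58 + 32 = 90.
Iteration 5: 32 < 53 holds -> n = 32 + 7 = 39, s = 90 + 39 = 129.
Iteration 6: 39 < 53 holds -> n = 39 + 7 = 46, s = 129 + 46 = 175.
Iteration 7: 46 < 53 holds -> n = 46 + 7 = 53, s = 175 + 53 = 228.
Iteration 8: 53 < 53 fails; recursion stops.
SUM(n) = 4 + 11 + 18 + 25 + 32 + 39 + 46 + 53 = 228.

228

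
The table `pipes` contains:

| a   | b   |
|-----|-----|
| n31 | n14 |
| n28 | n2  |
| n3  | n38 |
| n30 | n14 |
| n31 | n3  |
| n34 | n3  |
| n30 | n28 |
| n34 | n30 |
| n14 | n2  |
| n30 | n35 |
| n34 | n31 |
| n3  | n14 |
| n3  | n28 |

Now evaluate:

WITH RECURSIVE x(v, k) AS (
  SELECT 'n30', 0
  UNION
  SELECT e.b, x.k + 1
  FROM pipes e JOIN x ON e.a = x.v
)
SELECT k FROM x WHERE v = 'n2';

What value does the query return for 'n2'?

Base: (n30, k=0).
Iteration 1: edges from {n30} -> (n14, k=1), (n28, k=1), (n35, k=1).
Iteration 2: edges from {n14,n28,n35} -> (n2, k=2). [UNION drops 1 duplicate row(s)]
Iteration 3: no outgoing edges from {n2}; recursion stops.

2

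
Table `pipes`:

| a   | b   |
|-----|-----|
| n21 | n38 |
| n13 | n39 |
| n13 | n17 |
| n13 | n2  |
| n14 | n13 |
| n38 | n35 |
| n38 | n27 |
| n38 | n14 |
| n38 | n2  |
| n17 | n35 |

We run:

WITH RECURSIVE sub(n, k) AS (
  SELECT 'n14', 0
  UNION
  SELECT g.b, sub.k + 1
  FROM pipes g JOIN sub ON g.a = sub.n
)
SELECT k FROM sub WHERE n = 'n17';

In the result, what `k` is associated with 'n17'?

Base: (n14, k=0).
Iteration 1: edges from {n14} -> (n13, k=1).
Iteration 2: edges from {n13} -> (n17, k=2), (n2, k=2), (n39, k=2).
Iteration 3: edges from {n17,n2,n39} -> (n35, k=3).
Iteration 4: no outgoing edges from {n35}; recursion stops.

2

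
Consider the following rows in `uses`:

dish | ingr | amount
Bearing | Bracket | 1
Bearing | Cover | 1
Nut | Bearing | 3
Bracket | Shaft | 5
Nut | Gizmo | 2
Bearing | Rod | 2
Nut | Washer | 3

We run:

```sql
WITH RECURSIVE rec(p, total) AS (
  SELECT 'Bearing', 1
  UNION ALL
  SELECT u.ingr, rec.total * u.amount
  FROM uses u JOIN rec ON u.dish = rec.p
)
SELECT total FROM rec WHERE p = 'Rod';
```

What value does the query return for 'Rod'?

2

Base: (Bearing, total=1).
Iteration 1: components of {Bearing} -> Bracket = 1*1 = 1, Cover = 1*1 = 1, Rod = 1*2 = 2.
Iteration 2: components of {Bracket,Cover,Rod} -> Shaft = 1*5 = 5.
Iteration 3: no further components; recursion stops.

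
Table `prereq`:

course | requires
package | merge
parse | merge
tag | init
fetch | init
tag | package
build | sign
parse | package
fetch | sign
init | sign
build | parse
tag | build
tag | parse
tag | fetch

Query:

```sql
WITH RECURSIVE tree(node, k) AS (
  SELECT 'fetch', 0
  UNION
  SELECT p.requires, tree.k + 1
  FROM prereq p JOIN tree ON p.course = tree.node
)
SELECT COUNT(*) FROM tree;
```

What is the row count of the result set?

4

Base: (fetch, k=0).
Iteration 1: edges from {fetch} -> (init, k=1), (sign, k=1).
Iteration 2: edges from {init,sign} -> (sign, k=2).
Iteration 3: no outgoing edges from {sign}; recursion stops.
Total rows emitted: 4.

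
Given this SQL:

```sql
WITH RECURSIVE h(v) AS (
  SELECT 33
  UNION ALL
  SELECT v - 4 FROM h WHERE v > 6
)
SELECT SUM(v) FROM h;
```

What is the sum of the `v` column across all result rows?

Base: v=33.
Iteration 1: 33 > 6 holds -> v = 33 - 4 = 29.
Iteration 2: 29 > 6 holds -> v = 29 - 4 = 25.
Iteration 3: 25 > 6 holds -> v = 25 - 4 = 21.
Iteration 4: 21 > 6 holds -> v = 21 - 4 = 17.
Iteration 5: 17 > 6 holds -> v = 17 - 4 = 13.
Iteration 6: 13 > 6 holds -> v = 13 - 4 = 9.
Iteration 7: 9 > 6 holds -> v = 9 - 4 = 5.
Iteration 8: 5 > 6 fails; recursion stops.
SUM(v) = 33 + 29 + 25 + 21 + 17 + 13 + 9 + 5 = 152.

152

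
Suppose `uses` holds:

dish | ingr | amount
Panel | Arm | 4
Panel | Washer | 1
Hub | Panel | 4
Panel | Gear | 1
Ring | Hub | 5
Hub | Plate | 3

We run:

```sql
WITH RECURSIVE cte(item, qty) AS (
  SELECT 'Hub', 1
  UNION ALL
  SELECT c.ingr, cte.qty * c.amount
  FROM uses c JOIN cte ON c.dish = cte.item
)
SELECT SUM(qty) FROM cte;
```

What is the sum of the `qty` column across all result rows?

32

Base: (Hub, qty=1).
Iteration 1: components of {Hub} -> Panel = 1*4 = 4, Plate = 1*3 = 3.
Iteration 2: components of {Panel,Plate} -> Arm = 4*4 = 16, Gear = 4*1 = 4, Washer = 4*1 = 4.
Iteration 3: no further components; recursion stops.
SUM(qty) = 1 + 4 + 3 + 4 + 16 + 4 = 32.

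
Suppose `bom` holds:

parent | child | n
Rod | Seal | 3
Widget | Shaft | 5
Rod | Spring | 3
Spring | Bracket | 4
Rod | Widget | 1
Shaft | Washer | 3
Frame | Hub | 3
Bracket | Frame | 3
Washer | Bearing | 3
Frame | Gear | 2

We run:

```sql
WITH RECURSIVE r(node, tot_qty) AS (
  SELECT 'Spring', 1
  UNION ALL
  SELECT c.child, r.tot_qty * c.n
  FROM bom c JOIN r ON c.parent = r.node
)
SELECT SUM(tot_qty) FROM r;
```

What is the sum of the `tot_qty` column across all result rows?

77

Base: (Spring, tot_qty=1).
Iteration 1: components of {Spring} -> Bracket = 1*4 = 4.
Iteration 2: components of {Bracket} -> Frame = 4*3 = 12.
Iteration 3: components of {Frame} -> Gear = 12*2 = 24, Hub = 12*3 = 36.
Iteration 4: no further components; recursion stops.
SUM(tot_qty) = 1 + 4 + 12 + 24 + 36 = 77.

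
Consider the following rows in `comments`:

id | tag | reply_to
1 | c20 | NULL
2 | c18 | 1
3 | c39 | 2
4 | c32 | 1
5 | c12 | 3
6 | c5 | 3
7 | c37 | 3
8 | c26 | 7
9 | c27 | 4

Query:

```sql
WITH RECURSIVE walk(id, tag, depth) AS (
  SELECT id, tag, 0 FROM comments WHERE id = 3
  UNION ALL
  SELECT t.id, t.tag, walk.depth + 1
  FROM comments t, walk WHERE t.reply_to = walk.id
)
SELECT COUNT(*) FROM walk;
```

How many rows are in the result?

Base: id=3 (c39) at depth 0.
Iteration 1: rows with reply_to in {3} -> c12 (id 5, depth 1), c5 (id 6, depth 1), c37 (id 7, depth 1).
Iteration 2: rows with reply_to in {5,6,7} -> c26 (id 8, depth 2).
Iteration 3: no rows with reply_to in {8}; recursion stops.
Total rows emitted: 5.

5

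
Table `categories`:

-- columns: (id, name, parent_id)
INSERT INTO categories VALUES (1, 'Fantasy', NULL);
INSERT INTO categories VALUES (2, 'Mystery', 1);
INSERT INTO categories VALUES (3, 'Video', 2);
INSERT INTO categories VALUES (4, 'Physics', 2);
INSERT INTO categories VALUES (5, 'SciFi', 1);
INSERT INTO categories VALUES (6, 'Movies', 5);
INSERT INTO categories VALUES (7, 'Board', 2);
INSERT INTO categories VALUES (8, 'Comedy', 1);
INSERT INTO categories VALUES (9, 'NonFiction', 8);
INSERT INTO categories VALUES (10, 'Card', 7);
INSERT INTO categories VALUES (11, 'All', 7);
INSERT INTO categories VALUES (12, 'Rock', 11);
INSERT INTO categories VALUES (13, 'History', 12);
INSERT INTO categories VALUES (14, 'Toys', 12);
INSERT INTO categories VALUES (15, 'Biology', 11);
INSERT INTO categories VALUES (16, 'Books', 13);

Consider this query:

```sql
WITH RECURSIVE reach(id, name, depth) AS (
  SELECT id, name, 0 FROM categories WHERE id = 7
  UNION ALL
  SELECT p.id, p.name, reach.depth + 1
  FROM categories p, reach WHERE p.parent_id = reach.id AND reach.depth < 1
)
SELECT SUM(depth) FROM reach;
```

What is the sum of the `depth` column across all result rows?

Base: id=7 (Board) at depth 0.
Iteration 1: rows with parent_id in {7} -> Card (id 10, depth 1), All (id 11, depth 1).
Iteration 2: depth < 1 fails for all current rows; recursion stops.
SUM(depth) = 0 + 1 + 1 = 2.

2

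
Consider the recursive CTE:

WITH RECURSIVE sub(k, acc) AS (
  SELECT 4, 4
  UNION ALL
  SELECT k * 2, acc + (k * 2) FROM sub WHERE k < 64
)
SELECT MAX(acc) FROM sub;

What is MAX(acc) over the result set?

124

Base: k=4, acc=4.
Iteration 1: 4 < 64 holds -> k = 4 * 2 = 8, acc = 4 + 8 = 12.
Iteration 2: 8 < 64 holds -> k = 8 * 2 = 16, acc = 12 + 16 = 28.
Iteration 3: 16 < 64 holds -> k = 16 * 2 = 32, acc = 28 + 32 = 60.
Iteration 4: 32 < 64 holds -> k = 32 * 2 = 64, acc = 60 + 64 = 124.
Iteration 5: 64 < 64 fails; recursion stops.
acc values: 4, 12, 28, 60, 124; the maximum is 124.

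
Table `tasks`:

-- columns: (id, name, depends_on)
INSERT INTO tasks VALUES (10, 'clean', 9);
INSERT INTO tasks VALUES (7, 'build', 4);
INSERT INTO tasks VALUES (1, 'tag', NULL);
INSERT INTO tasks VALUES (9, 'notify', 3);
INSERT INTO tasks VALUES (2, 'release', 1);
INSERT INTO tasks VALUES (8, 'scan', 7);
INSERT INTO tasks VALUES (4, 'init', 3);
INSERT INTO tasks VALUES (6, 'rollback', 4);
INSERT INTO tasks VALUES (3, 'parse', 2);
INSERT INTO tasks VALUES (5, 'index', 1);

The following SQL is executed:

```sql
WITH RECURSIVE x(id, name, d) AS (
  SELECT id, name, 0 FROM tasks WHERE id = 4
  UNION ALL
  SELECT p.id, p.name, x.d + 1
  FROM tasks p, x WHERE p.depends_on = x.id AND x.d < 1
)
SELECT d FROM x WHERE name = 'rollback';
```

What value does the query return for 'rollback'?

Base: id=4 (init) at d 0.
Iteration 1: rows with depends_on in {4} -> rollback (id 6, d 1), build (id 7, d 1).
Iteration 2: d < 1 fails for all current rows; recursion stops.

1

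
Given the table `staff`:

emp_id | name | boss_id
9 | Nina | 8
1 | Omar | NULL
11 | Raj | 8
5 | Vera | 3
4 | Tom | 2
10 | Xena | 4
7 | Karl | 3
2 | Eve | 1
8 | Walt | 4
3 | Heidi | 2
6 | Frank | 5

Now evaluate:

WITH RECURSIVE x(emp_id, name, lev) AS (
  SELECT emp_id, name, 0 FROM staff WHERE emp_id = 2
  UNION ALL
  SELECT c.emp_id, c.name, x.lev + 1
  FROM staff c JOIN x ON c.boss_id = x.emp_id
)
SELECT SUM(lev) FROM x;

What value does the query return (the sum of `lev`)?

Base: emp_id=2 (Eve) at lev 0.
Iteration 1: rows with boss_id in {2} -> Heidi (id 3, lev 1), Tom (id 4, lev 1).
Iteration 2: rows with boss_id in {3,4} -> Vera (id 5, lev 2), Karl (id 7, lev 2), Walt (id 8, lev 2), Xena (id 10, lev 2).
Iteration 3: rows with boss_id in {5,7,8,10} -> Frank (id 6, lev 3), Nina (id 9, lev 3), Raj (id 11, lev 3).
Iteration 4: no rows with boss_id in {6,9,11}; recursion stops.
SUM(lev) = 0 + 1 + 1 + 2 + 2 + 2 + 2 + 3 + 3 + 3 = 19.

19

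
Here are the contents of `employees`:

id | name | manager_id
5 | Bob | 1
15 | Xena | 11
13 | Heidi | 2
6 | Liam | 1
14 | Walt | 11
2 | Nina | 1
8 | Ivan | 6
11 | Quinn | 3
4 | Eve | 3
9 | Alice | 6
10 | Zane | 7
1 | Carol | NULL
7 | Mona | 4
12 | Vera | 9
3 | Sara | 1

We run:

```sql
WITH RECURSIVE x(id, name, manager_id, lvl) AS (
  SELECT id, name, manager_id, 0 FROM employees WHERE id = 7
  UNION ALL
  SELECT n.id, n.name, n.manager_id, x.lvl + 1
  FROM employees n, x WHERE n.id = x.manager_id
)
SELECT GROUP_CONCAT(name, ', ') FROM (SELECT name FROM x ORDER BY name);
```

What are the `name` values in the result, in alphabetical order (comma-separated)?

Base: id=7 (Mona), manager_id=4, lvl 0.
Iteration 1: join on id=4 -> Eve (id 4, manager_id=3, lvl 1).
Iteration 2: join on id=3 -> Sara (id 3, manager_id=1, lvl 2).
Iteration 3: join on id=1 -> Carol (id 1, manager_id=NULL, lvl 3).
Iteration 4: manager_id is NULL; no match; recursion stops.

Carol, Eve, Mona, Sara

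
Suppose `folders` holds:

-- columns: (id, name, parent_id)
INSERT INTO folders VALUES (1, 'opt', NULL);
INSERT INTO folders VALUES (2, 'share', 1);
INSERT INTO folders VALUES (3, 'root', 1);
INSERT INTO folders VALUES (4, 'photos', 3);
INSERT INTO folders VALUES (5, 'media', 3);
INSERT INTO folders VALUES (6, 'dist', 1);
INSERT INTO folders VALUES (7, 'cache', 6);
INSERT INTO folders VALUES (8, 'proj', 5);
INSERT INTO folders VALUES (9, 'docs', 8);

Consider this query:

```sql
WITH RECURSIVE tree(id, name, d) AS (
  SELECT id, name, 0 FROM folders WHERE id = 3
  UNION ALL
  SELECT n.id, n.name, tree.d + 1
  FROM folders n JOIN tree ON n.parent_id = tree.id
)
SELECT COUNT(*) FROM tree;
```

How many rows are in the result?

5

Base: id=3 (root) at d 0.
Iteration 1: rows with parent_id in {3} -> photos (id 4, d 1), media (id 5, d 1).
Iteration 2: rows with parent_id in {4,5} -> proj (id 8, d 2).
Iteration 3: rows with parent_id in {8} -> docs (id 9, d 3).
Iteration 4: no rows with parent_id in {9}; recursion stops.
Total rows emitted: 5.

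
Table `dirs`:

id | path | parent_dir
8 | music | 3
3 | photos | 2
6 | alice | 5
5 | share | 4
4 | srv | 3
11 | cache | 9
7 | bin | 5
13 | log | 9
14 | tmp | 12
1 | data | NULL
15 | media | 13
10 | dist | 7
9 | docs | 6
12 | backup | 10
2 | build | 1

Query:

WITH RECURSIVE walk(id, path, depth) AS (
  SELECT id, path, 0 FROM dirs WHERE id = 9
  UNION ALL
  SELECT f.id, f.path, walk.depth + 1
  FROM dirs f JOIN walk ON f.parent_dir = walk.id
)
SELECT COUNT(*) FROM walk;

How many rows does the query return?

4

Base: id=9 (docs) at depth 0.
Iteration 1: rows with parent_dir in {9} -> cache (id 11, depth 1), log (id 13, depth 1).
Iteration 2: rows with parent_dir in {11,13} -> media (id 15, depth 2).
Iteration 3: no rows with parent_dir in {15}; recursion stops.
Total rows emitted: 4.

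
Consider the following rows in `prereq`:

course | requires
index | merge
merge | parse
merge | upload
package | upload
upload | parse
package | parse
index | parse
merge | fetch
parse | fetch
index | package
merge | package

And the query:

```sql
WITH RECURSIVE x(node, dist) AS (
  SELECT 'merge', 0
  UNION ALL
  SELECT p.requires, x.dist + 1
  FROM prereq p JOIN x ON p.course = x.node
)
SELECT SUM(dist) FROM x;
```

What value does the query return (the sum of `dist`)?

Base: (merge, dist=0).
Iteration 1: edges from {merge} -> (fetch, dist=1), (package, dist=1), (parse, dist=1), (upload, dist=1).
Iteration 2: edges from {fetch,package,parse,upload} -> (fetch, dist=2), (parse, dist=2) x2, (upload, dist=2). [UNION ALL keeps all 4 new rows, including repeats]
Iteration 3: edges from {fetch,parse,upload} -> (fetch, dist=3) x2, (parse, dist=3). [UNION ALL keeps all 3 new rows, including repeats]
Iteration 4: edges from {fetch,parse} -> (fetch, dist=4).
Iteration 5: no outgoing edges from {fetch}; recursion stops.
SUM(dist) = 0 + 1 + 1 + 1 + 1 + 2 + 2 + 2 + 2 + 3 + 3 + 3 + 4 = 25.

25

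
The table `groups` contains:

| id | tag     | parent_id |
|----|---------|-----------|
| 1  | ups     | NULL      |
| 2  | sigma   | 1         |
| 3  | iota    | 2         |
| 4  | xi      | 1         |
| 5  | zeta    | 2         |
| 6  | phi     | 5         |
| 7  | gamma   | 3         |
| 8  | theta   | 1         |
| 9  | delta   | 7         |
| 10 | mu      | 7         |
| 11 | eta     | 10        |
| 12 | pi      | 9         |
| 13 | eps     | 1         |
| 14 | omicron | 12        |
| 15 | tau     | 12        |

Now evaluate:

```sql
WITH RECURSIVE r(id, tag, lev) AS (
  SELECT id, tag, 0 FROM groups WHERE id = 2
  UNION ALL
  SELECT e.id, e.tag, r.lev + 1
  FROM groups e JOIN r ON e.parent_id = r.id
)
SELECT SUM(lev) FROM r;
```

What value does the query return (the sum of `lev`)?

30

Base: id=2 (sigma) at lev 0.
Iteration 1: rows with parent_id in {2} -> iota (id 3, lev 1), zeta (id 5, lev 1).
Iteration 2: rows with parent_id in {3,5} -> phi (id 6, lev 2), gamma (id 7, lev 2).
Iteration 3: rows with parent_id in {6,7} -> delta (id 9, lev 3), mu (id 10, lev 3).
Iteration 4: rows with parent_id in {9,10} -> eta (id 11, lev 4), pi (id 12, lev 4).
Iteration 5: rows with parent_id in {11,12} -> omicron (id 14, lev 5), tau (id 15, lev 5).
Iteration 6: no rows with parent_id in {14,15}; recursion stops.
SUM(lev) = 0 + 1 + 1 + 2 + 2 + 3 + 3 + 4 + 4 + 5 + 5 = 30.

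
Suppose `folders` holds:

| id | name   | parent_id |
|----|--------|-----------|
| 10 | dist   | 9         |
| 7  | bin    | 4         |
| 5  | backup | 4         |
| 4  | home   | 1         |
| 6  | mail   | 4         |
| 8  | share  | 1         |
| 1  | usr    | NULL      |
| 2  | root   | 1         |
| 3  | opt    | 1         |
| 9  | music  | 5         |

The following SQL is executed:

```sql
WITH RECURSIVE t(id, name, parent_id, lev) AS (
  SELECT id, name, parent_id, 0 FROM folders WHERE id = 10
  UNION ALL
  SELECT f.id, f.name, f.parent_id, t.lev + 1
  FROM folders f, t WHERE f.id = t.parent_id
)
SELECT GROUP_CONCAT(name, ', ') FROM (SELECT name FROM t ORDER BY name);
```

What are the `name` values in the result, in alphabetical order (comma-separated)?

backup, dist, home, music, usr

Base: id=10 (dist), parent_id=9, lev 0.
Iteration 1: join on id=9 -> music (id 9, parent_id=5, lev 1).
Iteration 2: join on id=5 -> backup (id 5, parent_id=4, lev 2).
Iteration 3: join on id=4 -> home (id 4, parent_id=1, lev 3).
Iteration 4: join on id=1 -> usr (id 1, parent_id=NULL, lev 4).
Iteration 5: parent_id is NULL; no match; recursion stops.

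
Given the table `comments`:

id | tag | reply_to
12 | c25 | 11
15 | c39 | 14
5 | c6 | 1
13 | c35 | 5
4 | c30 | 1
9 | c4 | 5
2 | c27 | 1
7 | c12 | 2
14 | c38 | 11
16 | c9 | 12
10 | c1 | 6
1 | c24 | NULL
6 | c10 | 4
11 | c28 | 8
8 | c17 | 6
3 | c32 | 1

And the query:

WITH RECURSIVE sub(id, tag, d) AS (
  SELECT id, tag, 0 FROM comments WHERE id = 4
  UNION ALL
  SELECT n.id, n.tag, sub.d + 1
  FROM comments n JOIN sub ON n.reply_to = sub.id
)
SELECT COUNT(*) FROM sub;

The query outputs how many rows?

9

Base: id=4 (c30) at d 0.
Iteration 1: rows with reply_to in {4} -> c10 (id 6, d 1).
Iteration 2: rows with reply_to in {6} -> c17 (id 8, d 2), c1 (id 10, d 2).
Iteration 3: rows with reply_to in {8,10} -> c28 (id 11, d 3).
Iteration 4: rows with reply_to in {11} -> c25 (id 12, d 4), c38 (id 14, d 4).
Iteration 5: rows with reply_to in {12,14} -> c39 (id 15, d 5), c9 (id 16, d 5).
Iteration 6: no rows with reply_to in {15,16}; recursion stops.
Total rows emitted: 9.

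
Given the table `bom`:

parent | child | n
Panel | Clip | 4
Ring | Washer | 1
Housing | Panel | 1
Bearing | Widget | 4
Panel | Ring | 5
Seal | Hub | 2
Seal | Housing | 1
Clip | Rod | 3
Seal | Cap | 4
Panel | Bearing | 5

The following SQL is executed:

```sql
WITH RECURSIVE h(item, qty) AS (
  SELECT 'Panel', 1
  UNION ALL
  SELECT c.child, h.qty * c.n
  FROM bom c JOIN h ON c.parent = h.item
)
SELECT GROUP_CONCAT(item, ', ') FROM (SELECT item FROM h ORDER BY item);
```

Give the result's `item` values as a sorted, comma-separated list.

Base: (Panel, qty=1).
Iteration 1: components of {Panel} -> Bearing = 1*5 = 5, Clip = 1*4 = 4, Ring = 1*5 = 5.
Iteration 2: components of {Bearing,Clip,Ring} -> Rod = 4*3 = 12, Washer = 5*1 = 5, Widget = 5*4 = 20.
Iteration 3: no further components; recursion stops.

Bearing, Clip, Panel, Ring, Rod, Washer, Widget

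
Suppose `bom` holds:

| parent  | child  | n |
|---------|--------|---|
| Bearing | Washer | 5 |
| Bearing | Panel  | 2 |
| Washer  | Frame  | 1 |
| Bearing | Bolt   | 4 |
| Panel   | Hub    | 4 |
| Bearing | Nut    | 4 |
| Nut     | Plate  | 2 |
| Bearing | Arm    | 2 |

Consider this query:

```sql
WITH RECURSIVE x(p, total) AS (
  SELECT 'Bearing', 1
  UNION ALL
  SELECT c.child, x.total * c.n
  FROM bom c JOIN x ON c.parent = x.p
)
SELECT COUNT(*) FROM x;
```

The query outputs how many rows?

Base: (Bearing, total=1).
Iteration 1: components of {Bearing} -> Arm = 1*2 = 2, Bolt = 1*4 = 4, Nut = 1*4 = 4, Panel = 1*2 = 2, Washer = 1*5 = 5.
Iteration 2: components of {Arm,Bolt,Nut,Panel,Washer} -> Frame = 5*1 = 5, Hub = 2*4 = 8, Plate = 4*2 = 8.
Iteration 3: no further components; recursion stops.
Total rows emitted: 9.

9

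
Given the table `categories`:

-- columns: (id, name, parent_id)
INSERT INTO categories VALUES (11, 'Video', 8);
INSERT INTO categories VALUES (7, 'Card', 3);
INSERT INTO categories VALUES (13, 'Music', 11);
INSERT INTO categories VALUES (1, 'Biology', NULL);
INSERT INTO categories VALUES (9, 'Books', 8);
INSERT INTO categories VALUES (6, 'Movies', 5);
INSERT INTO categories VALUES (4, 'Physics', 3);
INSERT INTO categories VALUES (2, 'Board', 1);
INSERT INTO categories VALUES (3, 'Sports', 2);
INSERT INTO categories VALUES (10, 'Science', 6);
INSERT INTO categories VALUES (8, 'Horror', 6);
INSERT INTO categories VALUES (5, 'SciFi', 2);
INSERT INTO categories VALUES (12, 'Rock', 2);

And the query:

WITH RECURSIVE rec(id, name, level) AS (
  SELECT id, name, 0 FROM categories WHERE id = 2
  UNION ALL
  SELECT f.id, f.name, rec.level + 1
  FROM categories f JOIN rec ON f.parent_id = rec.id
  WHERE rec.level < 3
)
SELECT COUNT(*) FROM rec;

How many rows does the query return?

9

Base: id=2 (Board) at level 0.
Iteration 1: rows with parent_id in {2} -> Sports (id 3, level 1), SciFi (id 5, level 1), Rock (id 12, level 1).
Iteration 2: rows with parent_id in {3,5,12} -> Physics (id 4, level 2), Movies (id 6, level 2), Card (id 7, level 2).
Iteration 3: rows with parent_id in {4,6,7} -> Horror (id 8, level 3), Science (id 10, level 3).
Iteration 4: level < 3 fails for all current rows; recursion stops.
Total rows emitted: 9.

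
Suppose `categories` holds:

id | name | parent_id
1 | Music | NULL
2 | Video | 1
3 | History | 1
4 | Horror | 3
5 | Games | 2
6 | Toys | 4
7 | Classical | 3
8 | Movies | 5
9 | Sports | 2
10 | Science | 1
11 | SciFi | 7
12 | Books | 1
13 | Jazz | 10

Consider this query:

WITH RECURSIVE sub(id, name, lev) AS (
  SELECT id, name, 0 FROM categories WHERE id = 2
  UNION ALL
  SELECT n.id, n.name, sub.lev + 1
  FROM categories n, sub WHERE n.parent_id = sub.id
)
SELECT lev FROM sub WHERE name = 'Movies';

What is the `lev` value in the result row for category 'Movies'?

Base: id=2 (Video) at lev 0.
Iteration 1: rows with parent_id in {2} -> Games (id 5, lev 1), Sports (id 9, lev 1).
Iteration 2: rows with parent_id in {5,9} -> Movies (id 8, lev 2).
Iteration 3: no rows with parent_id in {8}; recursion stops.

2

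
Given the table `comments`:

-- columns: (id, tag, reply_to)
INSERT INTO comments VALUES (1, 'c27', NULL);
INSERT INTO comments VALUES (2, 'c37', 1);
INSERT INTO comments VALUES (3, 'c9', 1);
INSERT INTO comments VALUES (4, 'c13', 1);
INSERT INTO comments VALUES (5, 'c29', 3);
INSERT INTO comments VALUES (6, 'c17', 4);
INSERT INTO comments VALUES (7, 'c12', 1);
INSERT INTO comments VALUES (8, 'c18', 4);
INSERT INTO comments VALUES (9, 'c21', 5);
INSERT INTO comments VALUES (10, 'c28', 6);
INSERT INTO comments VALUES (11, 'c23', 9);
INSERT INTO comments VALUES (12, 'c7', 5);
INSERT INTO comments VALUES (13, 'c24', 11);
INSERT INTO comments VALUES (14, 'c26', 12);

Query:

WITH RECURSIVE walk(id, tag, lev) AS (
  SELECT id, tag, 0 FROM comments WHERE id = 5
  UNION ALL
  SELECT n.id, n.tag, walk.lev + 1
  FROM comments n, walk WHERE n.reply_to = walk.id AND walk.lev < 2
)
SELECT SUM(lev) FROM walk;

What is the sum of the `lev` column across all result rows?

6

Base: id=5 (c29) at lev 0.
Iteration 1: rows with reply_to in {5} -> c21 (id 9, lev 1), c7 (id 12, lev 1).
Iteration 2: rows with reply_to in {9,12} -> c23 (id 11, lev 2), c26 (id 14, lev 2).
Iteration 3: lev < 2 fails for all current rows; recursion stops.
SUM(lev) = 0 + 1 + 1 + 2 + 2 = 6.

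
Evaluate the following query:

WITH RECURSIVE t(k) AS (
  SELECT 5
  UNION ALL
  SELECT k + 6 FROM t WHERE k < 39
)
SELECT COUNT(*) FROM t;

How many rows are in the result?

7

Base: k=5.
Iteration 1: 5 < 39 holds -> k = 5 + 6 = 11.
Iteration 2: 11 < 39 holds -> k = 11 + 6 = 17.
Iteration 3: 17 < 39 holds -> k = 17 + 6 = 23.
Iteration 4: 23 < 39 holds -> k = 23 + 6 = 29.
Iteration 5: 29 < 39 holds -> k = 29 + 6 = 35.
Iteration 6: 35 < 39 holds -> k = 35 + 6 = 41.
Iteration 7: 41 < 39 fails; recursion stops.
Total rows emitted: 7.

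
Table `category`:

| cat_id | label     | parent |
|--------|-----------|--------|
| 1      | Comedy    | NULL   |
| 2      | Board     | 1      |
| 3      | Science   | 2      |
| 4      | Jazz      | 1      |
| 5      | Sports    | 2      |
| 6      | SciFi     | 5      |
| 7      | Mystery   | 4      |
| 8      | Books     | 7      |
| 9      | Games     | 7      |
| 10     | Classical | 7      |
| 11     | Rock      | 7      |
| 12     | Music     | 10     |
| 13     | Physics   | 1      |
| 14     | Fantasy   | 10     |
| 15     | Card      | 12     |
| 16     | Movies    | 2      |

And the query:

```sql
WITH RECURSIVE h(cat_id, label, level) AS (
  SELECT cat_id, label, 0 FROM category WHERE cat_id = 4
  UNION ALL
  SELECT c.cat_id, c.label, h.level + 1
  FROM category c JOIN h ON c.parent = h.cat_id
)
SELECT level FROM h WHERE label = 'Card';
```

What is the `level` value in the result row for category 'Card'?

Base: cat_id=4 (Jazz) at level 0.
Iteration 1: rows with parent in {4} -> Mystery (id 7, level 1).
Iteration 2: rows with parent in {7} -> Books (id 8, level 2), Games (id 9, level 2), Classical (id 10, level 2), Rock (id 11, level 2).
Iteration 3: rows with parent in {8,9,10,11} -> Music (id 12, level 3), Fantasy (id 14, level 3).
Iteration 4: rows with parent in {12,14} -> Card (id 15, level 4).
Iteration 5: no rows with parent in {15}; recursion stops.

4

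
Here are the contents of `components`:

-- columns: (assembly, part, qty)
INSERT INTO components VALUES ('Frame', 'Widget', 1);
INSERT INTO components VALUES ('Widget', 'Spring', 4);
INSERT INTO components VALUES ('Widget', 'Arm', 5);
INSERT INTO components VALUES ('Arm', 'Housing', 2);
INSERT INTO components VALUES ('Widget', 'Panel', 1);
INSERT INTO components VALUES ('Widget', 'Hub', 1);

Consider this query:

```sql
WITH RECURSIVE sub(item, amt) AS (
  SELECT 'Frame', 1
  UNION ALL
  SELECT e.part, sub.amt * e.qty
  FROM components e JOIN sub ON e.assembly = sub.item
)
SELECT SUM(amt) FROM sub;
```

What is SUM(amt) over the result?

Base: (Frame, amt=1).
Iteration 1: components of {Frame} -> Widget = 1*1 = 1.
Iteration 2: components of {Widget} -> Arm = 1*5 = 5, Hub = 1*1 = 1, Panel = 1*1 = 1, Spring = 1*4 = 4.
Iteration 3: components of {Arm,Hub,Panel,Spring} -> Housing = 5*2 = 10.
Iteration 4: no further components; recursion stops.
SUM(amt) = 1 + 1 + 4 + 5 + 1 + 1 + 10 = 23.

23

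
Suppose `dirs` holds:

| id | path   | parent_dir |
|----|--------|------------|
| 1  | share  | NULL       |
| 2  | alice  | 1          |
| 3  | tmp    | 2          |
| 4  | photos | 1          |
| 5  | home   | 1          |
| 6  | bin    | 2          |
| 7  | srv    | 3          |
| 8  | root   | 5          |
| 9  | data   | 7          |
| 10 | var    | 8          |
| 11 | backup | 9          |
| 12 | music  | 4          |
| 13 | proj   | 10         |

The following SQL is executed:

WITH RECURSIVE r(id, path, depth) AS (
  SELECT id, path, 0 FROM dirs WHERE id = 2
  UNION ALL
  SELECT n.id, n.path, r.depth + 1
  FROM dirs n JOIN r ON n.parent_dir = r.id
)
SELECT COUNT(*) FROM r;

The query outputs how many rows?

6

Base: id=2 (alice) at depth 0.
Iteration 1: rows with parent_dir in {2} -> tmp (id 3, depth 1), bin (id 6, depth 1).
Iteration 2: rows with parent_dir in {3,6} -> srv (id 7, depth 2).
Iteration 3: rows with parent_dir in {7} -> data (id 9, depth 3).
Iteration 4: rows with parent_dir in {9} -> backup (id 11, depth 4).
Iteration 5: no rows with parent_dir in {11}; recursion stops.
Total rows emitted: 6.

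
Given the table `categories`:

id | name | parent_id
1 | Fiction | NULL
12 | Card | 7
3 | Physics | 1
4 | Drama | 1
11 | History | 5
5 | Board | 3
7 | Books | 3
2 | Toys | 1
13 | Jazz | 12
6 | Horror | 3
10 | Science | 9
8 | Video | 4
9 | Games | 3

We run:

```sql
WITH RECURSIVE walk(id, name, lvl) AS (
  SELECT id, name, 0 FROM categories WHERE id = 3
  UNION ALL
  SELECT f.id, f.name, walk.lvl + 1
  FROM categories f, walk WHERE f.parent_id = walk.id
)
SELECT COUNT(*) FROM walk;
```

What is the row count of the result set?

Base: id=3 (Physics) at lvl 0.
Iteration 1: rows with parent_id in {3} -> Board (id 5, lvl 1), Horror (id 6, lvl 1), Books (id 7, lvl 1), Games (id 9, lvl 1).
Iteration 2: rows with parent_id in {5,6,7,9} -> Science (id 10, lvl 2), History (id 11, lvl 2), Card (id 12, lvl 2).
Iteration 3: rows with parent_id in {10,11,12} -> Jazz (id 13, lvl 3).
Iteration 4: no rows with parent_id in {13}; recursion stops.
Total rows emitted: 9.

9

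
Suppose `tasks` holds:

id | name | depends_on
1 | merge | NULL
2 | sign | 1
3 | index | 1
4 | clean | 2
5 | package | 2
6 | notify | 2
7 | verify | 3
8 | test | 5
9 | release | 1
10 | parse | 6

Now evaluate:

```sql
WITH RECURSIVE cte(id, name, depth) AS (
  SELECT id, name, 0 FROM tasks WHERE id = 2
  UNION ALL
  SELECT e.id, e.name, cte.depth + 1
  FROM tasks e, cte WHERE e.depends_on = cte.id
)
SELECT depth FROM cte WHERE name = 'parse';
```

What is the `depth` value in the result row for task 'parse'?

Base: id=2 (sign) at depth 0.
Iteration 1: rows with depends_on in {2} -> clean (id 4, depth 1), package (id 5, depth 1), notify (id 6, depth 1).
Iteration 2: rows with depends_on in {4,5,6} -> test (id 8, depth 2), parse (id 10, depth 2).
Iteration 3: no rows with depends_on in {8,10}; recursion stops.

2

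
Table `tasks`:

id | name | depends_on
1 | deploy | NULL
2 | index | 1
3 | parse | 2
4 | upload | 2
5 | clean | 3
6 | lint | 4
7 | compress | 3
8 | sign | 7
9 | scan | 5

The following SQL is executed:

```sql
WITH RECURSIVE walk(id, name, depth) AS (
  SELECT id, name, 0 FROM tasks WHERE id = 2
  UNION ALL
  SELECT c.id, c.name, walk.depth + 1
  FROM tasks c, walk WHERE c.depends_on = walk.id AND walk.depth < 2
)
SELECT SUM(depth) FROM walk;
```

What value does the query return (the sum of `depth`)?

8

Base: id=2 (index) at depth 0.
Iteration 1: rows with depends_on in {2} -> parse (id 3, depth 1), upload (id 4, depth 1).
Iteration 2: rows with depends_on in {3,4} -> clean (id 5, depth 2), lint (id 6, depth 2), compress (id 7, depth 2).
Iteration 3: depth < 2 fails for all current rows; recursion stops.
SUM(depth) = 0 + 1 + 1 + 2 + 2 + 2 = 8.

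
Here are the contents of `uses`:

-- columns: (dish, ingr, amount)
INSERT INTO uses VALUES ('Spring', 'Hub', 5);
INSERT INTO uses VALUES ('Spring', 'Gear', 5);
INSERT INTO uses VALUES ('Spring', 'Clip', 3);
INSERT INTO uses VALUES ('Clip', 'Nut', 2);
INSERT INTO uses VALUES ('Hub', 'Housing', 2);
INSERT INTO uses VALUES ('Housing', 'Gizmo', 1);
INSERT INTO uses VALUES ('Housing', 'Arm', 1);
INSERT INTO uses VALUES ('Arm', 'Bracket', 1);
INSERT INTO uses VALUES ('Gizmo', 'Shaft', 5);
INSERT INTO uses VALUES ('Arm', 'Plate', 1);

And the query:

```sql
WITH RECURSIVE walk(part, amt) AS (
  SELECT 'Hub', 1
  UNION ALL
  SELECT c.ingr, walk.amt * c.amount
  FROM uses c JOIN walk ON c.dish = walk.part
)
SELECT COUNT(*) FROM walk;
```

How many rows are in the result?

Base: (Hub, amt=1).
Iteration 1: components of {Hub} -> Housing = 1*2 = 2.
Iteration 2: components of {Housing} -> Arm = 2*1 = 2, Gizmo = 2*1 = 2.
Iteration 3: components of {Arm,Gizmo} -> Bracket = 2*1 = 2, Plate = 2*1 = 2, Shaft = 2*5 = 10.
Iteration 4: no further components; recursion stops.
Total rows emitted: 7.

7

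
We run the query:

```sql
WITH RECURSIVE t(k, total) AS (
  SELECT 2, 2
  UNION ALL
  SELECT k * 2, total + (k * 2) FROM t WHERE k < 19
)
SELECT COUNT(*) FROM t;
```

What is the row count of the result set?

5

Base: k=2, total=2.
Iteration 1: 2 < 19 holds -> k = 2 * 2 = 4, total = 2 + 4 = 6.
Iteration 2: 4 < 19 holds -> k = 4 * 2 = 8, total = 6 + 8 = 14.
Iteration 3: 8 < 19 holds -> k = 8 * 2 = 16, total = 14 + 16 = 30.
Iteration 4: 16 < 19 holds -> k = 16 * 2 = 32, total = 30 + 32 = 62.
Iteration 5: 32 < 19 fails; recursion stops.
Total rows emitted: 5.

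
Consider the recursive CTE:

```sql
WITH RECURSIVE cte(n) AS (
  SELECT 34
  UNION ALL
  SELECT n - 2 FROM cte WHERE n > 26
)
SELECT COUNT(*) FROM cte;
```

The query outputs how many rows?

Base: n=34.
Iteration 1: 34 > 26 holds -> n = 34 - 2 = 32.
Iteration 2: 32 > 26 holds -> n = 32 - 2 = 30.
Iteration 3: 30 > 26 holds -> n = 30 - 2 = 28.
Iteration 4: 28 > 26 holds -> n = 28 - 2 = 26.
Iteration 5: 26 > 26 fails; recursion stops.
Total rows emitted: 5.

5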